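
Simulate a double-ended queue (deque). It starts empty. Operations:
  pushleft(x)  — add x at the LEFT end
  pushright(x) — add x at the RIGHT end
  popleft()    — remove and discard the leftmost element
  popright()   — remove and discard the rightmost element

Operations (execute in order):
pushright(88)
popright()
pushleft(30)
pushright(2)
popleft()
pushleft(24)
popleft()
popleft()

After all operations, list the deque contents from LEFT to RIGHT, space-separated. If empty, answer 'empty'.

Answer: empty

Derivation:
pushright(88): [88]
popright(): []
pushleft(30): [30]
pushright(2): [30, 2]
popleft(): [2]
pushleft(24): [24, 2]
popleft(): [2]
popleft(): []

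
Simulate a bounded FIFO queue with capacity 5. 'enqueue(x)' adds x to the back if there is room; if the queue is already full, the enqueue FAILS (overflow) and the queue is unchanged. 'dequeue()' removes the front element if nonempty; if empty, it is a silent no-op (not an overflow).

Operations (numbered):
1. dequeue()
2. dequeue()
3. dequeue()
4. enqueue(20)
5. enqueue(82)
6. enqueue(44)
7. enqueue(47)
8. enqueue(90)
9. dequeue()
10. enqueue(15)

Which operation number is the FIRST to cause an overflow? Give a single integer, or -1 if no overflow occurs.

Answer: -1

Derivation:
1. dequeue(): empty, no-op, size=0
2. dequeue(): empty, no-op, size=0
3. dequeue(): empty, no-op, size=0
4. enqueue(20): size=1
5. enqueue(82): size=2
6. enqueue(44): size=3
7. enqueue(47): size=4
8. enqueue(90): size=5
9. dequeue(): size=4
10. enqueue(15): size=5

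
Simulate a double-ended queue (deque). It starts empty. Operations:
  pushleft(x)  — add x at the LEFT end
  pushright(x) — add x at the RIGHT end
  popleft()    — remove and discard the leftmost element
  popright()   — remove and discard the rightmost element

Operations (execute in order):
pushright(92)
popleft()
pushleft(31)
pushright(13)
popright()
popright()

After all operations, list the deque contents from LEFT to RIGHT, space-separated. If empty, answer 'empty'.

pushright(92): [92]
popleft(): []
pushleft(31): [31]
pushright(13): [31, 13]
popright(): [31]
popright(): []

Answer: empty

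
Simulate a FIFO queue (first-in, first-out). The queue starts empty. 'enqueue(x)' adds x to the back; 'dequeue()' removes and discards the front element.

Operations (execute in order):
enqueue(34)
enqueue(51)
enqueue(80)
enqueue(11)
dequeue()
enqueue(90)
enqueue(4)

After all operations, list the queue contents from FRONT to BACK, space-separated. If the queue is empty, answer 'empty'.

Answer: 51 80 11 90 4

Derivation:
enqueue(34): [34]
enqueue(51): [34, 51]
enqueue(80): [34, 51, 80]
enqueue(11): [34, 51, 80, 11]
dequeue(): [51, 80, 11]
enqueue(90): [51, 80, 11, 90]
enqueue(4): [51, 80, 11, 90, 4]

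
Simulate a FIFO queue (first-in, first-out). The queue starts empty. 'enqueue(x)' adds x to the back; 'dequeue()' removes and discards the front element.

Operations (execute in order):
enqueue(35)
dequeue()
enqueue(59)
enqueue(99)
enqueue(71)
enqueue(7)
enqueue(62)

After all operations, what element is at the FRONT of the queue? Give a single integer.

enqueue(35): queue = [35]
dequeue(): queue = []
enqueue(59): queue = [59]
enqueue(99): queue = [59, 99]
enqueue(71): queue = [59, 99, 71]
enqueue(7): queue = [59, 99, 71, 7]
enqueue(62): queue = [59, 99, 71, 7, 62]

Answer: 59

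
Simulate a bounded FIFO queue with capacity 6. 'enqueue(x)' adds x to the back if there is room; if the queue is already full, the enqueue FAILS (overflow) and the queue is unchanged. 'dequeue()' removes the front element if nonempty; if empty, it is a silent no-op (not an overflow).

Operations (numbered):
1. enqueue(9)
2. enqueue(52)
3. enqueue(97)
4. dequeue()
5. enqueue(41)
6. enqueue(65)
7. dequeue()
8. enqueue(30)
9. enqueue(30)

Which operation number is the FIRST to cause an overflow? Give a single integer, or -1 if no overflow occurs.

Answer: -1

Derivation:
1. enqueue(9): size=1
2. enqueue(52): size=2
3. enqueue(97): size=3
4. dequeue(): size=2
5. enqueue(41): size=3
6. enqueue(65): size=4
7. dequeue(): size=3
8. enqueue(30): size=4
9. enqueue(30): size=5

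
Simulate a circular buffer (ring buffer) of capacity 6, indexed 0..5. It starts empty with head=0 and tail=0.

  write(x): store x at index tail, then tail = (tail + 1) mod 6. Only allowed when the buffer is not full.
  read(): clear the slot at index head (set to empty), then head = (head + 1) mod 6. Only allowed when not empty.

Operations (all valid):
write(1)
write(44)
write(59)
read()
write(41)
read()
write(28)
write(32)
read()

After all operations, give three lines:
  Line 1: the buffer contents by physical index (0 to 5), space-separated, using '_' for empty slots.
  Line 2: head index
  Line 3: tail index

write(1): buf=[1 _ _ _ _ _], head=0, tail=1, size=1
write(44): buf=[1 44 _ _ _ _], head=0, tail=2, size=2
write(59): buf=[1 44 59 _ _ _], head=0, tail=3, size=3
read(): buf=[_ 44 59 _ _ _], head=1, tail=3, size=2
write(41): buf=[_ 44 59 41 _ _], head=1, tail=4, size=3
read(): buf=[_ _ 59 41 _ _], head=2, tail=4, size=2
write(28): buf=[_ _ 59 41 28 _], head=2, tail=5, size=3
write(32): buf=[_ _ 59 41 28 32], head=2, tail=0, size=4
read(): buf=[_ _ _ 41 28 32], head=3, tail=0, size=3

Answer: _ _ _ 41 28 32
3
0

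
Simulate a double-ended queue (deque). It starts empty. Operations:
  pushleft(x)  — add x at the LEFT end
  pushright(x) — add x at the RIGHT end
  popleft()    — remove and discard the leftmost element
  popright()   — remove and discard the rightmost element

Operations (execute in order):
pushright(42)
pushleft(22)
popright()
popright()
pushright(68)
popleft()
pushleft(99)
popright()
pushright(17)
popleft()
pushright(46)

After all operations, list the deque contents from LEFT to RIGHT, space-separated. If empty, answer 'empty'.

Answer: 46

Derivation:
pushright(42): [42]
pushleft(22): [22, 42]
popright(): [22]
popright(): []
pushright(68): [68]
popleft(): []
pushleft(99): [99]
popright(): []
pushright(17): [17]
popleft(): []
pushright(46): [46]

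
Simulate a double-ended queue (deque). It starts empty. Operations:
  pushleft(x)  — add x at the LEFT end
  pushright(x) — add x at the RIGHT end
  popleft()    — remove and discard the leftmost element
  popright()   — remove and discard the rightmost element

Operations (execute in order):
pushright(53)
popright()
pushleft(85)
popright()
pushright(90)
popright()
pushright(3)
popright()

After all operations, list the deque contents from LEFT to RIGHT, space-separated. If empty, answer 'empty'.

Answer: empty

Derivation:
pushright(53): [53]
popright(): []
pushleft(85): [85]
popright(): []
pushright(90): [90]
popright(): []
pushright(3): [3]
popright(): []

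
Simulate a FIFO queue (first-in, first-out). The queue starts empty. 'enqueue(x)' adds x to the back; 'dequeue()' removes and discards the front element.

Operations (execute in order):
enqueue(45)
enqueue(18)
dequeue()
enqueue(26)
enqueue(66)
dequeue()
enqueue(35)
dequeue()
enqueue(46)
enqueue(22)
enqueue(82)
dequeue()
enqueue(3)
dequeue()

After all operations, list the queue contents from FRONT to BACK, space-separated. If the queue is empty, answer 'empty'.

Answer: 46 22 82 3

Derivation:
enqueue(45): [45]
enqueue(18): [45, 18]
dequeue(): [18]
enqueue(26): [18, 26]
enqueue(66): [18, 26, 66]
dequeue(): [26, 66]
enqueue(35): [26, 66, 35]
dequeue(): [66, 35]
enqueue(46): [66, 35, 46]
enqueue(22): [66, 35, 46, 22]
enqueue(82): [66, 35, 46, 22, 82]
dequeue(): [35, 46, 22, 82]
enqueue(3): [35, 46, 22, 82, 3]
dequeue(): [46, 22, 82, 3]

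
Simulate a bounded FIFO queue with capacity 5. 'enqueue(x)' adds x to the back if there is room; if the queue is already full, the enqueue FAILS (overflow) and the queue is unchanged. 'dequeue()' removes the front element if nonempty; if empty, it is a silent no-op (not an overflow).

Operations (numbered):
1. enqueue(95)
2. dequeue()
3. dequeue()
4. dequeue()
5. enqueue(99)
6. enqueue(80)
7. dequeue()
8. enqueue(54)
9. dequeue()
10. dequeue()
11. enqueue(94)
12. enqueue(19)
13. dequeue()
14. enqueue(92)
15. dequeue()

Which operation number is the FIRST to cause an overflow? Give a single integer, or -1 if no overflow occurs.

1. enqueue(95): size=1
2. dequeue(): size=0
3. dequeue(): empty, no-op, size=0
4. dequeue(): empty, no-op, size=0
5. enqueue(99): size=1
6. enqueue(80): size=2
7. dequeue(): size=1
8. enqueue(54): size=2
9. dequeue(): size=1
10. dequeue(): size=0
11. enqueue(94): size=1
12. enqueue(19): size=2
13. dequeue(): size=1
14. enqueue(92): size=2
15. dequeue(): size=1

Answer: -1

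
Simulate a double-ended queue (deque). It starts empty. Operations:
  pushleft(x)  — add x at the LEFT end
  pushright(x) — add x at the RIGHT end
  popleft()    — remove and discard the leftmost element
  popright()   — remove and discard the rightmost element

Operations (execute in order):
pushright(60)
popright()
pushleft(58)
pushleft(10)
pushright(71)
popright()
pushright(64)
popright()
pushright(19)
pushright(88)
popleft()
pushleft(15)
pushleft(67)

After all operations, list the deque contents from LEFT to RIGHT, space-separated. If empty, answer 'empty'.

pushright(60): [60]
popright(): []
pushleft(58): [58]
pushleft(10): [10, 58]
pushright(71): [10, 58, 71]
popright(): [10, 58]
pushright(64): [10, 58, 64]
popright(): [10, 58]
pushright(19): [10, 58, 19]
pushright(88): [10, 58, 19, 88]
popleft(): [58, 19, 88]
pushleft(15): [15, 58, 19, 88]
pushleft(67): [67, 15, 58, 19, 88]

Answer: 67 15 58 19 88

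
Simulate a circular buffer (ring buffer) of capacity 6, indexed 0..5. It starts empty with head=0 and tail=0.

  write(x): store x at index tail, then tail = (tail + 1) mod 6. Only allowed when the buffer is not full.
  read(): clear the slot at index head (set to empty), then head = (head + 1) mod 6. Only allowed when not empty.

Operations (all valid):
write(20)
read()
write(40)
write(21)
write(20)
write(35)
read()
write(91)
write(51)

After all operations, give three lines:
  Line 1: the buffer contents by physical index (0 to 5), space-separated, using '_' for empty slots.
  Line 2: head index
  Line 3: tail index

write(20): buf=[20 _ _ _ _ _], head=0, tail=1, size=1
read(): buf=[_ _ _ _ _ _], head=1, tail=1, size=0
write(40): buf=[_ 40 _ _ _ _], head=1, tail=2, size=1
write(21): buf=[_ 40 21 _ _ _], head=1, tail=3, size=2
write(20): buf=[_ 40 21 20 _ _], head=1, tail=4, size=3
write(35): buf=[_ 40 21 20 35 _], head=1, tail=5, size=4
read(): buf=[_ _ 21 20 35 _], head=2, tail=5, size=3
write(91): buf=[_ _ 21 20 35 91], head=2, tail=0, size=4
write(51): buf=[51 _ 21 20 35 91], head=2, tail=1, size=5

Answer: 51 _ 21 20 35 91
2
1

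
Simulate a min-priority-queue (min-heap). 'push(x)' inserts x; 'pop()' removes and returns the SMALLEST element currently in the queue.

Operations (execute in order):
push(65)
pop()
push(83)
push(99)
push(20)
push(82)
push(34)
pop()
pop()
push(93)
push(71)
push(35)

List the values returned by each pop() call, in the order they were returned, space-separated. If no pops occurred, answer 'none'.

push(65): heap contents = [65]
pop() → 65: heap contents = []
push(83): heap contents = [83]
push(99): heap contents = [83, 99]
push(20): heap contents = [20, 83, 99]
push(82): heap contents = [20, 82, 83, 99]
push(34): heap contents = [20, 34, 82, 83, 99]
pop() → 20: heap contents = [34, 82, 83, 99]
pop() → 34: heap contents = [82, 83, 99]
push(93): heap contents = [82, 83, 93, 99]
push(71): heap contents = [71, 82, 83, 93, 99]
push(35): heap contents = [35, 71, 82, 83, 93, 99]

Answer: 65 20 34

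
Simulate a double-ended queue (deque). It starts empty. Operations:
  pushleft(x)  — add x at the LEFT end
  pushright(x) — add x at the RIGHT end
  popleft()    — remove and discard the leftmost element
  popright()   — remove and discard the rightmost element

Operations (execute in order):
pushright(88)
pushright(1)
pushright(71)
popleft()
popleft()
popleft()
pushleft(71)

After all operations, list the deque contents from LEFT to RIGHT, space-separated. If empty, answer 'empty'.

Answer: 71

Derivation:
pushright(88): [88]
pushright(1): [88, 1]
pushright(71): [88, 1, 71]
popleft(): [1, 71]
popleft(): [71]
popleft(): []
pushleft(71): [71]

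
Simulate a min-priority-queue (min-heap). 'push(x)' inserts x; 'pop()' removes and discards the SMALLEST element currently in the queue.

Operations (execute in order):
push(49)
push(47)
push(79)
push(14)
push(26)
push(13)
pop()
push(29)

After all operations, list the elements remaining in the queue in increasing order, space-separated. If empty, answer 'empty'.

Answer: 14 26 29 47 49 79

Derivation:
push(49): heap contents = [49]
push(47): heap contents = [47, 49]
push(79): heap contents = [47, 49, 79]
push(14): heap contents = [14, 47, 49, 79]
push(26): heap contents = [14, 26, 47, 49, 79]
push(13): heap contents = [13, 14, 26, 47, 49, 79]
pop() → 13: heap contents = [14, 26, 47, 49, 79]
push(29): heap contents = [14, 26, 29, 47, 49, 79]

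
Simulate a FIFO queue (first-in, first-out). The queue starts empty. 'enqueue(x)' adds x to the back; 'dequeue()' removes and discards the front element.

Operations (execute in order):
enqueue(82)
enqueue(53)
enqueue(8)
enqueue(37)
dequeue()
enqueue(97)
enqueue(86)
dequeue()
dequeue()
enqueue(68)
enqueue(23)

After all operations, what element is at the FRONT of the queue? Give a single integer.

Answer: 37

Derivation:
enqueue(82): queue = [82]
enqueue(53): queue = [82, 53]
enqueue(8): queue = [82, 53, 8]
enqueue(37): queue = [82, 53, 8, 37]
dequeue(): queue = [53, 8, 37]
enqueue(97): queue = [53, 8, 37, 97]
enqueue(86): queue = [53, 8, 37, 97, 86]
dequeue(): queue = [8, 37, 97, 86]
dequeue(): queue = [37, 97, 86]
enqueue(68): queue = [37, 97, 86, 68]
enqueue(23): queue = [37, 97, 86, 68, 23]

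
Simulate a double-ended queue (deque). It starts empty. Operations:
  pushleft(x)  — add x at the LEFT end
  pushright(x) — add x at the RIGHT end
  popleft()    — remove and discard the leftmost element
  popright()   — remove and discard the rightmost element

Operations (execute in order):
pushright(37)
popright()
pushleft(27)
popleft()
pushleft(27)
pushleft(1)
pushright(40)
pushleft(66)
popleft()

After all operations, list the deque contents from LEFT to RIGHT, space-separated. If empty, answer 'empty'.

pushright(37): [37]
popright(): []
pushleft(27): [27]
popleft(): []
pushleft(27): [27]
pushleft(1): [1, 27]
pushright(40): [1, 27, 40]
pushleft(66): [66, 1, 27, 40]
popleft(): [1, 27, 40]

Answer: 1 27 40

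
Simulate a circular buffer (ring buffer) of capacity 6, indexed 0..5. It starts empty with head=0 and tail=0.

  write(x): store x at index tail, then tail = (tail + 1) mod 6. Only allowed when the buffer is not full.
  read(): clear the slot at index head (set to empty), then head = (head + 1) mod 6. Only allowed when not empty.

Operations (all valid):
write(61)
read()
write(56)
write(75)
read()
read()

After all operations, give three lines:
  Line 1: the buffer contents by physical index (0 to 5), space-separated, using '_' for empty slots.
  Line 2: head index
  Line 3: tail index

Answer: _ _ _ _ _ _
3
3

Derivation:
write(61): buf=[61 _ _ _ _ _], head=0, tail=1, size=1
read(): buf=[_ _ _ _ _ _], head=1, tail=1, size=0
write(56): buf=[_ 56 _ _ _ _], head=1, tail=2, size=1
write(75): buf=[_ 56 75 _ _ _], head=1, tail=3, size=2
read(): buf=[_ _ 75 _ _ _], head=2, tail=3, size=1
read(): buf=[_ _ _ _ _ _], head=3, tail=3, size=0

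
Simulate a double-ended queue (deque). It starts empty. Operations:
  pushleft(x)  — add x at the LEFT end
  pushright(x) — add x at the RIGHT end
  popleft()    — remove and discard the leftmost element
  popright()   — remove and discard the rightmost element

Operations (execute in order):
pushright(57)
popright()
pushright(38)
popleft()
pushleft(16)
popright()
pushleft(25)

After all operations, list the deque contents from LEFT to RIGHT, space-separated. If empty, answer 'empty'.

Answer: 25

Derivation:
pushright(57): [57]
popright(): []
pushright(38): [38]
popleft(): []
pushleft(16): [16]
popright(): []
pushleft(25): [25]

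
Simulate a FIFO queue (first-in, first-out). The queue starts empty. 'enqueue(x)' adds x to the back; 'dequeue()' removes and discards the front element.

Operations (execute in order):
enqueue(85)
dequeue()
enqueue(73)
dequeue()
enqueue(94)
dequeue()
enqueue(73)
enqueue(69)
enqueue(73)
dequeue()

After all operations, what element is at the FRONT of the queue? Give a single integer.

Answer: 69

Derivation:
enqueue(85): queue = [85]
dequeue(): queue = []
enqueue(73): queue = [73]
dequeue(): queue = []
enqueue(94): queue = [94]
dequeue(): queue = []
enqueue(73): queue = [73]
enqueue(69): queue = [73, 69]
enqueue(73): queue = [73, 69, 73]
dequeue(): queue = [69, 73]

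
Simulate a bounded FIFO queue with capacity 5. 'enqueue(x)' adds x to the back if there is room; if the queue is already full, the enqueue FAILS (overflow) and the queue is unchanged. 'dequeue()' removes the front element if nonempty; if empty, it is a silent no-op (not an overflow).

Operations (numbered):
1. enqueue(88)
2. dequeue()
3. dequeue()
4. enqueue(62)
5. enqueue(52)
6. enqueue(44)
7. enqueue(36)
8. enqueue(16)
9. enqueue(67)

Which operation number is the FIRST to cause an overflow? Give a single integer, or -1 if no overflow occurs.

Answer: 9

Derivation:
1. enqueue(88): size=1
2. dequeue(): size=0
3. dequeue(): empty, no-op, size=0
4. enqueue(62): size=1
5. enqueue(52): size=2
6. enqueue(44): size=3
7. enqueue(36): size=4
8. enqueue(16): size=5
9. enqueue(67): size=5=cap → OVERFLOW (fail)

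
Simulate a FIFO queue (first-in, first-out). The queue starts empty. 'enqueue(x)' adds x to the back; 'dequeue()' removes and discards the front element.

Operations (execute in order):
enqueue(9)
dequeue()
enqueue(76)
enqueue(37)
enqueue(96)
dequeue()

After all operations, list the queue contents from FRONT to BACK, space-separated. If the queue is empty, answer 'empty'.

enqueue(9): [9]
dequeue(): []
enqueue(76): [76]
enqueue(37): [76, 37]
enqueue(96): [76, 37, 96]
dequeue(): [37, 96]

Answer: 37 96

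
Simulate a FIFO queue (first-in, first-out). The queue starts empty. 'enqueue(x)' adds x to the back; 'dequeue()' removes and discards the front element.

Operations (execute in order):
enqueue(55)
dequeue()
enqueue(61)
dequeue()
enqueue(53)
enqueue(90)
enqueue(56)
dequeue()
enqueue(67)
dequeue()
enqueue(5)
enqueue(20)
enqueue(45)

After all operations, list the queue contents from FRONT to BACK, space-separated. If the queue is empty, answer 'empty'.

enqueue(55): [55]
dequeue(): []
enqueue(61): [61]
dequeue(): []
enqueue(53): [53]
enqueue(90): [53, 90]
enqueue(56): [53, 90, 56]
dequeue(): [90, 56]
enqueue(67): [90, 56, 67]
dequeue(): [56, 67]
enqueue(5): [56, 67, 5]
enqueue(20): [56, 67, 5, 20]
enqueue(45): [56, 67, 5, 20, 45]

Answer: 56 67 5 20 45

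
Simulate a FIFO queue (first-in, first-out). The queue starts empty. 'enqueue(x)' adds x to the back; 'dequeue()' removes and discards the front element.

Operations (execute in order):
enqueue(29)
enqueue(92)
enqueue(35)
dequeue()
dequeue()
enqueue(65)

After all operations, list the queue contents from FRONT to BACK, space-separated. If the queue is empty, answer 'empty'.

enqueue(29): [29]
enqueue(92): [29, 92]
enqueue(35): [29, 92, 35]
dequeue(): [92, 35]
dequeue(): [35]
enqueue(65): [35, 65]

Answer: 35 65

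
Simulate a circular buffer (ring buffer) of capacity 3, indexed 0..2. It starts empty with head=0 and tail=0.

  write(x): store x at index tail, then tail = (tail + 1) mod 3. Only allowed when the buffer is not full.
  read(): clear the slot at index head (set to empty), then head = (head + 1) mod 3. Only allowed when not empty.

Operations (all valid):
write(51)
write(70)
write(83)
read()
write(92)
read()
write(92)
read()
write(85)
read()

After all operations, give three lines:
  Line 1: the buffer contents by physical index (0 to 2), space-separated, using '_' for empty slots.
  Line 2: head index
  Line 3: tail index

write(51): buf=[51 _ _], head=0, tail=1, size=1
write(70): buf=[51 70 _], head=0, tail=2, size=2
write(83): buf=[51 70 83], head=0, tail=0, size=3
read(): buf=[_ 70 83], head=1, tail=0, size=2
write(92): buf=[92 70 83], head=1, tail=1, size=3
read(): buf=[92 _ 83], head=2, tail=1, size=2
write(92): buf=[92 92 83], head=2, tail=2, size=3
read(): buf=[92 92 _], head=0, tail=2, size=2
write(85): buf=[92 92 85], head=0, tail=0, size=3
read(): buf=[_ 92 85], head=1, tail=0, size=2

Answer: _ 92 85
1
0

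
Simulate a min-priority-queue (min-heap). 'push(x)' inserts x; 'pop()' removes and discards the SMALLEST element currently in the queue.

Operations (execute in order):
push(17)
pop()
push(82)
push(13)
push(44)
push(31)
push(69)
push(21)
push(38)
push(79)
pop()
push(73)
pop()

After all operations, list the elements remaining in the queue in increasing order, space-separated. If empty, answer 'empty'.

push(17): heap contents = [17]
pop() → 17: heap contents = []
push(82): heap contents = [82]
push(13): heap contents = [13, 82]
push(44): heap contents = [13, 44, 82]
push(31): heap contents = [13, 31, 44, 82]
push(69): heap contents = [13, 31, 44, 69, 82]
push(21): heap contents = [13, 21, 31, 44, 69, 82]
push(38): heap contents = [13, 21, 31, 38, 44, 69, 82]
push(79): heap contents = [13, 21, 31, 38, 44, 69, 79, 82]
pop() → 13: heap contents = [21, 31, 38, 44, 69, 79, 82]
push(73): heap contents = [21, 31, 38, 44, 69, 73, 79, 82]
pop() → 21: heap contents = [31, 38, 44, 69, 73, 79, 82]

Answer: 31 38 44 69 73 79 82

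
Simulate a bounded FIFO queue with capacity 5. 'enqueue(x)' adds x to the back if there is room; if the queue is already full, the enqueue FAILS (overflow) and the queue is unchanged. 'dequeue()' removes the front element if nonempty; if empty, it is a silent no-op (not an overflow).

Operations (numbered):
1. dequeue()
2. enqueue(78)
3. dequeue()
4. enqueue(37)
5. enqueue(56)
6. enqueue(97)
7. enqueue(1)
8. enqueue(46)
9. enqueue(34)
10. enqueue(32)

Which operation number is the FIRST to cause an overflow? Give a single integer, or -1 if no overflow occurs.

Answer: 9

Derivation:
1. dequeue(): empty, no-op, size=0
2. enqueue(78): size=1
3. dequeue(): size=0
4. enqueue(37): size=1
5. enqueue(56): size=2
6. enqueue(97): size=3
7. enqueue(1): size=4
8. enqueue(46): size=5
9. enqueue(34): size=5=cap → OVERFLOW (fail)
10. enqueue(32): size=5=cap → OVERFLOW (fail)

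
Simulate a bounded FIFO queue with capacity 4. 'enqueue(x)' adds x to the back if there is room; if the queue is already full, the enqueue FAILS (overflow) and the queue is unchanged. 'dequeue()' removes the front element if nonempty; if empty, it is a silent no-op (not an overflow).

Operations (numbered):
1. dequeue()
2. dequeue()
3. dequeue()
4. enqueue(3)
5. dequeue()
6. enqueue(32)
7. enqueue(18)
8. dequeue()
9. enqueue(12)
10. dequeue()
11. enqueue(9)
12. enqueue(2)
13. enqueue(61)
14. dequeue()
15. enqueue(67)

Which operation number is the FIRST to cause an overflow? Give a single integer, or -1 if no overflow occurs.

1. dequeue(): empty, no-op, size=0
2. dequeue(): empty, no-op, size=0
3. dequeue(): empty, no-op, size=0
4. enqueue(3): size=1
5. dequeue(): size=0
6. enqueue(32): size=1
7. enqueue(18): size=2
8. dequeue(): size=1
9. enqueue(12): size=2
10. dequeue(): size=1
11. enqueue(9): size=2
12. enqueue(2): size=3
13. enqueue(61): size=4
14. dequeue(): size=3
15. enqueue(67): size=4

Answer: -1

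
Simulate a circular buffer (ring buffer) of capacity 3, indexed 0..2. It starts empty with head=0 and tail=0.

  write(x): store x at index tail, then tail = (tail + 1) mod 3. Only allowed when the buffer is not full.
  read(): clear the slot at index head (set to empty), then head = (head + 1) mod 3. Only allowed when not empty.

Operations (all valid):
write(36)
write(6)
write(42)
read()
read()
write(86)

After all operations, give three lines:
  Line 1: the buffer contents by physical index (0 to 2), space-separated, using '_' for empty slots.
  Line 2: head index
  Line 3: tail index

Answer: 86 _ 42
2
1

Derivation:
write(36): buf=[36 _ _], head=0, tail=1, size=1
write(6): buf=[36 6 _], head=0, tail=2, size=2
write(42): buf=[36 6 42], head=0, tail=0, size=3
read(): buf=[_ 6 42], head=1, tail=0, size=2
read(): buf=[_ _ 42], head=2, tail=0, size=1
write(86): buf=[86 _ 42], head=2, tail=1, size=2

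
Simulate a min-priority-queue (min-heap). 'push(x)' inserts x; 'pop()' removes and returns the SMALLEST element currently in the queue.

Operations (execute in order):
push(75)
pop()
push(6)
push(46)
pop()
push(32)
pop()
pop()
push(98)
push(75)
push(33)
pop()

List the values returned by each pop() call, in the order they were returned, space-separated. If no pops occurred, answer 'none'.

push(75): heap contents = [75]
pop() → 75: heap contents = []
push(6): heap contents = [6]
push(46): heap contents = [6, 46]
pop() → 6: heap contents = [46]
push(32): heap contents = [32, 46]
pop() → 32: heap contents = [46]
pop() → 46: heap contents = []
push(98): heap contents = [98]
push(75): heap contents = [75, 98]
push(33): heap contents = [33, 75, 98]
pop() → 33: heap contents = [75, 98]

Answer: 75 6 32 46 33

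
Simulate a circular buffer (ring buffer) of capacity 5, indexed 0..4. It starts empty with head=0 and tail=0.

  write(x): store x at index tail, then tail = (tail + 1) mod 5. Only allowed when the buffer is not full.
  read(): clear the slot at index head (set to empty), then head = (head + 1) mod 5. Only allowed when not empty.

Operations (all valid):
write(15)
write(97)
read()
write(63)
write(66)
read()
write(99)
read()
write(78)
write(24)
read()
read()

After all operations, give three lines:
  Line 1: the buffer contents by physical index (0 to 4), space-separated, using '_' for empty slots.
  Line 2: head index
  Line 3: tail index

write(15): buf=[15 _ _ _ _], head=0, tail=1, size=1
write(97): buf=[15 97 _ _ _], head=0, tail=2, size=2
read(): buf=[_ 97 _ _ _], head=1, tail=2, size=1
write(63): buf=[_ 97 63 _ _], head=1, tail=3, size=2
write(66): buf=[_ 97 63 66 _], head=1, tail=4, size=3
read(): buf=[_ _ 63 66 _], head=2, tail=4, size=2
write(99): buf=[_ _ 63 66 99], head=2, tail=0, size=3
read(): buf=[_ _ _ 66 99], head=3, tail=0, size=2
write(78): buf=[78 _ _ 66 99], head=3, tail=1, size=3
write(24): buf=[78 24 _ 66 99], head=3, tail=2, size=4
read(): buf=[78 24 _ _ 99], head=4, tail=2, size=3
read(): buf=[78 24 _ _ _], head=0, tail=2, size=2

Answer: 78 24 _ _ _
0
2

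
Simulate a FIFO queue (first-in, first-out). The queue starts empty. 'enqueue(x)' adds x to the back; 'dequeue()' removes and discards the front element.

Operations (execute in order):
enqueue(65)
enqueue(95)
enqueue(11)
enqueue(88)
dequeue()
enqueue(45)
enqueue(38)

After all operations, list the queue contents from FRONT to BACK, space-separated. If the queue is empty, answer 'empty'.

enqueue(65): [65]
enqueue(95): [65, 95]
enqueue(11): [65, 95, 11]
enqueue(88): [65, 95, 11, 88]
dequeue(): [95, 11, 88]
enqueue(45): [95, 11, 88, 45]
enqueue(38): [95, 11, 88, 45, 38]

Answer: 95 11 88 45 38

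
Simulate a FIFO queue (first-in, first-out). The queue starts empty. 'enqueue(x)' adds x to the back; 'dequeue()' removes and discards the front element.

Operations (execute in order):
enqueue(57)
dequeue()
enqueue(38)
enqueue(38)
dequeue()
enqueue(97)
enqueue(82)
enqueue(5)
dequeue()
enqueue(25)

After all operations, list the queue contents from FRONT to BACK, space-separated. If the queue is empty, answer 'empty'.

Answer: 97 82 5 25

Derivation:
enqueue(57): [57]
dequeue(): []
enqueue(38): [38]
enqueue(38): [38, 38]
dequeue(): [38]
enqueue(97): [38, 97]
enqueue(82): [38, 97, 82]
enqueue(5): [38, 97, 82, 5]
dequeue(): [97, 82, 5]
enqueue(25): [97, 82, 5, 25]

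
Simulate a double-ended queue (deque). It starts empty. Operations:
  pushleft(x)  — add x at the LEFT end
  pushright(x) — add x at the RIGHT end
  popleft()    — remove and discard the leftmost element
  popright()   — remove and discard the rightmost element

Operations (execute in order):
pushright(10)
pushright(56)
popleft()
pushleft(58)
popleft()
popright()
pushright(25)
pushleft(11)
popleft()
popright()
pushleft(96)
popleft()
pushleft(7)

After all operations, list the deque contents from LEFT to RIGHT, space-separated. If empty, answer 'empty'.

Answer: 7

Derivation:
pushright(10): [10]
pushright(56): [10, 56]
popleft(): [56]
pushleft(58): [58, 56]
popleft(): [56]
popright(): []
pushright(25): [25]
pushleft(11): [11, 25]
popleft(): [25]
popright(): []
pushleft(96): [96]
popleft(): []
pushleft(7): [7]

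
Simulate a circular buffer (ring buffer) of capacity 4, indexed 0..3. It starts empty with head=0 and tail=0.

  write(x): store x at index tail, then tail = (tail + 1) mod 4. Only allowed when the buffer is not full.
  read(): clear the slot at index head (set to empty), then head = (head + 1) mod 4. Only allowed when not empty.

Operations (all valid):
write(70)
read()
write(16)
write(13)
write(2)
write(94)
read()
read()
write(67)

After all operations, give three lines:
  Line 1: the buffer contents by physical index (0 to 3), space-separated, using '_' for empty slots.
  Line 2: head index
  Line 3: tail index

Answer: 94 67 _ 2
3
2

Derivation:
write(70): buf=[70 _ _ _], head=0, tail=1, size=1
read(): buf=[_ _ _ _], head=1, tail=1, size=0
write(16): buf=[_ 16 _ _], head=1, tail=2, size=1
write(13): buf=[_ 16 13 _], head=1, tail=3, size=2
write(2): buf=[_ 16 13 2], head=1, tail=0, size=3
write(94): buf=[94 16 13 2], head=1, tail=1, size=4
read(): buf=[94 _ 13 2], head=2, tail=1, size=3
read(): buf=[94 _ _ 2], head=3, tail=1, size=2
write(67): buf=[94 67 _ 2], head=3, tail=2, size=3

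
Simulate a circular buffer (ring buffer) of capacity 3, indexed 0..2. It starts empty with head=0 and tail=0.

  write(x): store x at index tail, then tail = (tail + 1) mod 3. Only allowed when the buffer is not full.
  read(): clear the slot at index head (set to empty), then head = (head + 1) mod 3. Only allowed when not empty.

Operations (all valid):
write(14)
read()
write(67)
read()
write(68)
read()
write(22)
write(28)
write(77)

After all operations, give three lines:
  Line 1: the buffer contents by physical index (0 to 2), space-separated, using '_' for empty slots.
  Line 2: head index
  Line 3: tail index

Answer: 22 28 77
0
0

Derivation:
write(14): buf=[14 _ _], head=0, tail=1, size=1
read(): buf=[_ _ _], head=1, tail=1, size=0
write(67): buf=[_ 67 _], head=1, tail=2, size=1
read(): buf=[_ _ _], head=2, tail=2, size=0
write(68): buf=[_ _ 68], head=2, tail=0, size=1
read(): buf=[_ _ _], head=0, tail=0, size=0
write(22): buf=[22 _ _], head=0, tail=1, size=1
write(28): buf=[22 28 _], head=0, tail=2, size=2
write(77): buf=[22 28 77], head=0, tail=0, size=3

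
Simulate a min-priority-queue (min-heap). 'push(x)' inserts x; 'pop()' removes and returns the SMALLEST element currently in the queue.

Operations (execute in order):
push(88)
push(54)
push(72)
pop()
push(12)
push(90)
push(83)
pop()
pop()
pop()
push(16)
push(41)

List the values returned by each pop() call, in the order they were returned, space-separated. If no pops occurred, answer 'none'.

push(88): heap contents = [88]
push(54): heap contents = [54, 88]
push(72): heap contents = [54, 72, 88]
pop() → 54: heap contents = [72, 88]
push(12): heap contents = [12, 72, 88]
push(90): heap contents = [12, 72, 88, 90]
push(83): heap contents = [12, 72, 83, 88, 90]
pop() → 12: heap contents = [72, 83, 88, 90]
pop() → 72: heap contents = [83, 88, 90]
pop() → 83: heap contents = [88, 90]
push(16): heap contents = [16, 88, 90]
push(41): heap contents = [16, 41, 88, 90]

Answer: 54 12 72 83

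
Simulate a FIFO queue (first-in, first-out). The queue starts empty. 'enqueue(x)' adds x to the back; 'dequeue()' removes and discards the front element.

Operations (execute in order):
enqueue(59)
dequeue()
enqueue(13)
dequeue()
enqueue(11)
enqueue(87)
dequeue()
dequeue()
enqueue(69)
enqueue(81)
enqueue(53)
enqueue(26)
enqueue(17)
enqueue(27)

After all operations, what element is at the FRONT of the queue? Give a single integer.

Answer: 69

Derivation:
enqueue(59): queue = [59]
dequeue(): queue = []
enqueue(13): queue = [13]
dequeue(): queue = []
enqueue(11): queue = [11]
enqueue(87): queue = [11, 87]
dequeue(): queue = [87]
dequeue(): queue = []
enqueue(69): queue = [69]
enqueue(81): queue = [69, 81]
enqueue(53): queue = [69, 81, 53]
enqueue(26): queue = [69, 81, 53, 26]
enqueue(17): queue = [69, 81, 53, 26, 17]
enqueue(27): queue = [69, 81, 53, 26, 17, 27]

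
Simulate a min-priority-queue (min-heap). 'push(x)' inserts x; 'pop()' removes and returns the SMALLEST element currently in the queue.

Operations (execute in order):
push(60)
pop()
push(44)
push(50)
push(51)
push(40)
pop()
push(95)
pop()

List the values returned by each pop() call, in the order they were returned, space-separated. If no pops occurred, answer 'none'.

Answer: 60 40 44

Derivation:
push(60): heap contents = [60]
pop() → 60: heap contents = []
push(44): heap contents = [44]
push(50): heap contents = [44, 50]
push(51): heap contents = [44, 50, 51]
push(40): heap contents = [40, 44, 50, 51]
pop() → 40: heap contents = [44, 50, 51]
push(95): heap contents = [44, 50, 51, 95]
pop() → 44: heap contents = [50, 51, 95]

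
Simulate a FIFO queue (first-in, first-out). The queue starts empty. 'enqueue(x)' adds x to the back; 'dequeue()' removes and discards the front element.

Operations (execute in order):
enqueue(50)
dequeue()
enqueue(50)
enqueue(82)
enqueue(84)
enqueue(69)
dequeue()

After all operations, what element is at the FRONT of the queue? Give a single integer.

Answer: 82

Derivation:
enqueue(50): queue = [50]
dequeue(): queue = []
enqueue(50): queue = [50]
enqueue(82): queue = [50, 82]
enqueue(84): queue = [50, 82, 84]
enqueue(69): queue = [50, 82, 84, 69]
dequeue(): queue = [82, 84, 69]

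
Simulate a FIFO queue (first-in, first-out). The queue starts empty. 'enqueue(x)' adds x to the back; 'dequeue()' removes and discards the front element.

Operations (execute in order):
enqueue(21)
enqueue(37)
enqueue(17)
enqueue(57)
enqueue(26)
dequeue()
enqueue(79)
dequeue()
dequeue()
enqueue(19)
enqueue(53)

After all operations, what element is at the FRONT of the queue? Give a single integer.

Answer: 57

Derivation:
enqueue(21): queue = [21]
enqueue(37): queue = [21, 37]
enqueue(17): queue = [21, 37, 17]
enqueue(57): queue = [21, 37, 17, 57]
enqueue(26): queue = [21, 37, 17, 57, 26]
dequeue(): queue = [37, 17, 57, 26]
enqueue(79): queue = [37, 17, 57, 26, 79]
dequeue(): queue = [17, 57, 26, 79]
dequeue(): queue = [57, 26, 79]
enqueue(19): queue = [57, 26, 79, 19]
enqueue(53): queue = [57, 26, 79, 19, 53]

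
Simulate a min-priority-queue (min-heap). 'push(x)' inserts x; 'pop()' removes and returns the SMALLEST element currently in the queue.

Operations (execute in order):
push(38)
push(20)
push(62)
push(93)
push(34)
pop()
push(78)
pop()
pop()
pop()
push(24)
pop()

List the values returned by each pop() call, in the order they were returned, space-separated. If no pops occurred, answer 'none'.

push(38): heap contents = [38]
push(20): heap contents = [20, 38]
push(62): heap contents = [20, 38, 62]
push(93): heap contents = [20, 38, 62, 93]
push(34): heap contents = [20, 34, 38, 62, 93]
pop() → 20: heap contents = [34, 38, 62, 93]
push(78): heap contents = [34, 38, 62, 78, 93]
pop() → 34: heap contents = [38, 62, 78, 93]
pop() → 38: heap contents = [62, 78, 93]
pop() → 62: heap contents = [78, 93]
push(24): heap contents = [24, 78, 93]
pop() → 24: heap contents = [78, 93]

Answer: 20 34 38 62 24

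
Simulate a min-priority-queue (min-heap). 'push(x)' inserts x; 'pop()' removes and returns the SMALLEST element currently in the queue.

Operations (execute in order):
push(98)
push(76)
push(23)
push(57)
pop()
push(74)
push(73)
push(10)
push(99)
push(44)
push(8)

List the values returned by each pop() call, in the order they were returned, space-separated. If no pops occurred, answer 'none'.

Answer: 23

Derivation:
push(98): heap contents = [98]
push(76): heap contents = [76, 98]
push(23): heap contents = [23, 76, 98]
push(57): heap contents = [23, 57, 76, 98]
pop() → 23: heap contents = [57, 76, 98]
push(74): heap contents = [57, 74, 76, 98]
push(73): heap contents = [57, 73, 74, 76, 98]
push(10): heap contents = [10, 57, 73, 74, 76, 98]
push(99): heap contents = [10, 57, 73, 74, 76, 98, 99]
push(44): heap contents = [10, 44, 57, 73, 74, 76, 98, 99]
push(8): heap contents = [8, 10, 44, 57, 73, 74, 76, 98, 99]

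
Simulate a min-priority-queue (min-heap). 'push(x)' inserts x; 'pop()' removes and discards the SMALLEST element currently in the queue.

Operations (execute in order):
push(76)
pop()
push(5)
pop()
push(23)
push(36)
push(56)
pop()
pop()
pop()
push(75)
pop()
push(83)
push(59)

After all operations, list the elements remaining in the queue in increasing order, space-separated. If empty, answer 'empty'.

Answer: 59 83

Derivation:
push(76): heap contents = [76]
pop() → 76: heap contents = []
push(5): heap contents = [5]
pop() → 5: heap contents = []
push(23): heap contents = [23]
push(36): heap contents = [23, 36]
push(56): heap contents = [23, 36, 56]
pop() → 23: heap contents = [36, 56]
pop() → 36: heap contents = [56]
pop() → 56: heap contents = []
push(75): heap contents = [75]
pop() → 75: heap contents = []
push(83): heap contents = [83]
push(59): heap contents = [59, 83]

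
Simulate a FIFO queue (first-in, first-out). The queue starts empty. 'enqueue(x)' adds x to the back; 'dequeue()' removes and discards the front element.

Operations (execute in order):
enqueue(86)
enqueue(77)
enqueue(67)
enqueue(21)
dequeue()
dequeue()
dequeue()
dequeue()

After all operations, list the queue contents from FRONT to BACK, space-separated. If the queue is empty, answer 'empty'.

Answer: empty

Derivation:
enqueue(86): [86]
enqueue(77): [86, 77]
enqueue(67): [86, 77, 67]
enqueue(21): [86, 77, 67, 21]
dequeue(): [77, 67, 21]
dequeue(): [67, 21]
dequeue(): [21]
dequeue(): []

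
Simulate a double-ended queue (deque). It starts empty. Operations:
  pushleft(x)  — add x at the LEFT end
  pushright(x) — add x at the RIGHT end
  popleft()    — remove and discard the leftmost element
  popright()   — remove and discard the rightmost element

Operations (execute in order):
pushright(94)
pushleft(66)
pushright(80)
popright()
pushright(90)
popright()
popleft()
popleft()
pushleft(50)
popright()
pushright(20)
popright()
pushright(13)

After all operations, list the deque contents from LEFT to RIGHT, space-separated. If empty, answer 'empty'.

Answer: 13

Derivation:
pushright(94): [94]
pushleft(66): [66, 94]
pushright(80): [66, 94, 80]
popright(): [66, 94]
pushright(90): [66, 94, 90]
popright(): [66, 94]
popleft(): [94]
popleft(): []
pushleft(50): [50]
popright(): []
pushright(20): [20]
popright(): []
pushright(13): [13]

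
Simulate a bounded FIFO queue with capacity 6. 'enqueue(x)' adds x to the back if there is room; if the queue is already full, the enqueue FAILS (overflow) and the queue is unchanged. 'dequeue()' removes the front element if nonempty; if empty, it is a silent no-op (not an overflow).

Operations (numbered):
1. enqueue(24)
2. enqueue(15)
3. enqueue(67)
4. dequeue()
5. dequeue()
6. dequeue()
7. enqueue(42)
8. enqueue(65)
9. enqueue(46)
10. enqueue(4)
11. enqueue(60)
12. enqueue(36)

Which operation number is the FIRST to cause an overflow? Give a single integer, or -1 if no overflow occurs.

Answer: -1

Derivation:
1. enqueue(24): size=1
2. enqueue(15): size=2
3. enqueue(67): size=3
4. dequeue(): size=2
5. dequeue(): size=1
6. dequeue(): size=0
7. enqueue(42): size=1
8. enqueue(65): size=2
9. enqueue(46): size=3
10. enqueue(4): size=4
11. enqueue(60): size=5
12. enqueue(36): size=6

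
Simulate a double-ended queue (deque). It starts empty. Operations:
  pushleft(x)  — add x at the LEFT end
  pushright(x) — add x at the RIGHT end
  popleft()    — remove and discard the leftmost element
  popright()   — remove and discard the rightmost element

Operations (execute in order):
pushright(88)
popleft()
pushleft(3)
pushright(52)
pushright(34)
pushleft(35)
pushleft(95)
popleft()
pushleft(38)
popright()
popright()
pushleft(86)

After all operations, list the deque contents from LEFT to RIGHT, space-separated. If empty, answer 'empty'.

Answer: 86 38 35 3

Derivation:
pushright(88): [88]
popleft(): []
pushleft(3): [3]
pushright(52): [3, 52]
pushright(34): [3, 52, 34]
pushleft(35): [35, 3, 52, 34]
pushleft(95): [95, 35, 3, 52, 34]
popleft(): [35, 3, 52, 34]
pushleft(38): [38, 35, 3, 52, 34]
popright(): [38, 35, 3, 52]
popright(): [38, 35, 3]
pushleft(86): [86, 38, 35, 3]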